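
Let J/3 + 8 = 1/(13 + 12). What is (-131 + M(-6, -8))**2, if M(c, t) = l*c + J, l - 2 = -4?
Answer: 12759184/625 ≈ 20415.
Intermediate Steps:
l = -2 (l = 2 - 4 = -2)
J = -597/25 (J = -24 + 3/(13 + 12) = -24 + 3/25 = -597/25 ≈ -23.880)
M(c, t) = -597/25 - 2*c (M(c, t) = -2*c - 597/25 = -597/25 - 2*c)
(-131 + M(-6, -8))**2 = (-131 + (-597/25 - 2*(-6)))**2 = (-131 + (-597/25 + 12))**2 = (-131 - 297/25)**2 = (-3572/25)**2 = 12759184/625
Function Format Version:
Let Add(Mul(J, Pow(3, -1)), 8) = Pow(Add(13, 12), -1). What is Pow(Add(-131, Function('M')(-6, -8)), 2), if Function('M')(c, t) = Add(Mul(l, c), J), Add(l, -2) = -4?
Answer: Rational(12759184, 625) ≈ 20415.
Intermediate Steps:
l = -2 (l = Add(2, -4) = -2)
J = Rational(-597, 25) (J = Add(-24, Mul(3, Pow(Add(13, 12), -1))) = Add(-24, Mul(3, Pow(25, -1))) = Add(-24, Mul(3, Rational(1, 25))) = Add(-24, Rational(3, 25)) = Rational(-597, 25) ≈ -23.880)
Function('M')(c, t) = Add(Rational(-597, 25), Mul(-2, c)) (Function('M')(c, t) = Add(Mul(-2, c), Rational(-597, 25)) = Add(Rational(-597, 25), Mul(-2, c)))
Pow(Add(-131, Function('M')(-6, -8)), 2) = Pow(Add(-131, Add(Rational(-597, 25), Mul(-2, -6))), 2) = Pow(Add(-131, Add(Rational(-597, 25), 12)), 2) = Pow(Add(-131, Rational(-297, 25)), 2) = Pow(Rational(-3572, 25), 2) = Rational(12759184, 625)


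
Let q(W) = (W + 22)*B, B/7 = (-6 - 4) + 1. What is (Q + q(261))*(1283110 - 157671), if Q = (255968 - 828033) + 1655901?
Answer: 1199725852073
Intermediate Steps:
B = -63 (B = 7*((-6 - 4) + 1) = 7*(-10 + 1) = 7*(-9) = -63)
Q = 1083836 (Q = -572065 + 1655901 = 1083836)
q(W) = -1386 - 63*W (q(W) = (W + 22)*(-63) = (22 + W)*(-63) = -1386 - 63*W)
(Q + q(261))*(1283110 - 157671) = (1083836 + (-1386 - 63*261))*(1283110 - 157671) = (1083836 + (-1386 - 16443))*1125439 = (1083836 - 17829)*1125439 = 1066007*1125439 = 1199725852073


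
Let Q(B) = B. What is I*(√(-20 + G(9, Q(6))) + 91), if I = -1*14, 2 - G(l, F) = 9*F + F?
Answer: -1274 - 14*I*√78 ≈ -1274.0 - 123.64*I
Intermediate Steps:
G(l, F) = 2 - 10*F (G(l, F) = 2 - (9*F + F) = 2 - 10*F)
I = -14
I*(√(-20 + G(9, Q(6))) + 91) = -14*(√(-20 + (2 - 10*6)) + 91) = -14*(√(-20 + (2 - 60)) + 91) = -14*(√(-20 - 58) + 91) = -14*(√(-78) + 91) = -14*(I*√78 + 91) = -14*(91 + I*√78) = -1274 - 14*I*√78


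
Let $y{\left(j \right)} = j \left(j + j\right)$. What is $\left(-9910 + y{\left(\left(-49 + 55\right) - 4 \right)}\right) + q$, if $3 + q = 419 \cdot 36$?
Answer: $5179$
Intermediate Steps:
$q = 15081$ ($q = -3 + 419 \cdot 36 = -3 + 15084 = 15081$)
$y{\left(j \right)} = 2 j^{2}$ ($y{\left(j \right)} = j 2 j = 2 j^{2}$)
$\left(-9910 + y{\left(\left(-49 + 55\right) - 4 \right)}\right) + q = \left(-9910 + 2 \left(\left(-49 + 55\right) - 4\right)^{2}\right) + 15081 = \left(-9910 + 2 \left(6 - 4\right)^{2}\right) + 15081 = \left(-9910 + 2 \cdot 2^{2}\right) + 15081 = \left(-9910 + 2 \cdot 4\right) + 15081 = \left(-9910 + 8\right) + 15081 = -9902 + 15081 = 5179$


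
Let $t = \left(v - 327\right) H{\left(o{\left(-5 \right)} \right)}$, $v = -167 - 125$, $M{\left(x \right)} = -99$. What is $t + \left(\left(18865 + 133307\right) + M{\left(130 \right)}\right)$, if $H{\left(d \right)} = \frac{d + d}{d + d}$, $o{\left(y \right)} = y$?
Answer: $151454$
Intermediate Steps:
$v = -292$ ($v = -167 - 125 = -292$)
$H{\left(d \right)} = 1$ ($H{\left(d \right)} = \frac{2 d}{2 d} = 2 d \frac{1}{2 d} = 1$)
$t = -619$ ($t = \left(-292 - 327\right) 1 = \left(-619\right) 1 = -619$)
$t + \left(\left(18865 + 133307\right) + M{\left(130 \right)}\right) = -619 + \left(\left(18865 + 133307\right) - 99\right) = -619 + \left(152172 - 99\right) = -619 + 152073 = 151454$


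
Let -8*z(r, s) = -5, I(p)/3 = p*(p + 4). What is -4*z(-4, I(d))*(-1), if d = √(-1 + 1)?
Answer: 5/2 ≈ 2.5000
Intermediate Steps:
d = 0 (d = √0 = 0)
I(p) = 3*p*(4 + p) (I(p) = 3*(p*(p + 4)) = 3*(p*(4 + p)) = 3*p*(4 + p))
z(r, s) = 5/8 (z(r, s) = -⅛*(-5) = 5/8)
-4*z(-4, I(d))*(-1) = -4*5/8*(-1) = -5/2*(-1) = 5/2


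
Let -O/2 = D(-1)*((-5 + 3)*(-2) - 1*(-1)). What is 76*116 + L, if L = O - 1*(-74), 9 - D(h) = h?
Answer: 8790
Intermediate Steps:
D(h) = 9 - h
O = -100 (O = -2*(9 - 1*(-1))*((-5 + 3)*(-2) - 1*(-1)) = -2*(9 + 1)*(-2*(-2) + 1) = -20*(4 + 1) = -20*5 = -2*50 = -100)
L = -26 (L = -100 - 1*(-74) = -100 + 74 = -26)
76*116 + L = 76*116 - 26 = 8816 - 26 = 8790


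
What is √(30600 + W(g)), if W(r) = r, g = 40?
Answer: 4*√1915 ≈ 175.04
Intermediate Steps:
√(30600 + W(g)) = √(30600 + 40) = √30640 = 4*√1915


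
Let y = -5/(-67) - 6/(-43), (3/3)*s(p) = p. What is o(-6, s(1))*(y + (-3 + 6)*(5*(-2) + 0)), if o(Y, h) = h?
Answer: -85813/2881 ≈ -29.786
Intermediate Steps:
s(p) = p
y = 617/2881 (y = -5*(-1/67) - 6*(-1/43) = 5/67 + 6/43 = 617/2881 ≈ 0.21416)
o(-6, s(1))*(y + (-3 + 6)*(5*(-2) + 0)) = 1*(617/2881 + (-3 + 6)*(5*(-2) + 0)) = 1*(617/2881 + 3*(-10 + 0)) = 1*(617/2881 + 3*(-10)) = 1*(617/2881 - 30) = 1*(-85813/2881) = -85813/2881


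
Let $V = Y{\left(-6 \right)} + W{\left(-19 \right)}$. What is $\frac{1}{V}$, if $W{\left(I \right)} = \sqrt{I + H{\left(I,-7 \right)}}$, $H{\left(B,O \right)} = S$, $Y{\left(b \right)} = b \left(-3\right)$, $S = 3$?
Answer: $\frac{9}{170} - \frac{i}{85} \approx 0.052941 - 0.011765 i$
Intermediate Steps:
$Y{\left(b \right)} = - 3 b$
$H{\left(B,O \right)} = 3$
$W{\left(I \right)} = \sqrt{3 + I}$ ($W{\left(I \right)} = \sqrt{I + 3} = \sqrt{3 + I}$)
$V = 18 + 4 i$ ($V = \left(-3\right) \left(-6\right) + \sqrt{3 - 19} = 18 + \sqrt{-16} = 18 + 4 i \approx 18.0 + 4.0 i$)
$\frac{1}{V} = \frac{1}{18 + 4 i} = \frac{18 - 4 i}{340}$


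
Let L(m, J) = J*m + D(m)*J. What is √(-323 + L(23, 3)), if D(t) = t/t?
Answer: I*√251 ≈ 15.843*I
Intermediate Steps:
D(t) = 1
L(m, J) = J + J*m (L(m, J) = J*m + 1*J = J*m + J = J + J*m)
√(-323 + L(23, 3)) = √(-323 + 3*(1 + 23)) = √(-323 + 3*24) = √(-323 + 72) = √(-251) = I*√251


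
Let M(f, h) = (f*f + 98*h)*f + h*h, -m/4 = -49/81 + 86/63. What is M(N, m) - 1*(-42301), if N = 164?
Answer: 1415961745405/321489 ≈ 4.4044e+6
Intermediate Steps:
m = -1724/567 (m = -4*(-49/81 + 86/63) = -4*431/567 = -1724/567 ≈ -3.0406)
M(f, h) = h² + f*(f² + 98*h) (M(f, h) = (f² + 98*h)*f + h² = f*(f² + 98*h) + h² = h² + f*(f² + 98*h))
M(N, m) - 1*(-42301) = (164³ + (-1724/567)² + 98*164*(-1724/567)) - 1*(-42301) = (4410944 + 2972176/321489 - 3958304/81) + 42301 = 1402362439216/321489 + 42301 = 1415961745405/321489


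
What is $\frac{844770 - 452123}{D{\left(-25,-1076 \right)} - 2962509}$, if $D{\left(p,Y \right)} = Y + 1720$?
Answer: $- \frac{392647}{2961865} \approx -0.13257$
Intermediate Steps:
$D{\left(p,Y \right)} = 1720 + Y$
$\frac{844770 - 452123}{D{\left(-25,-1076 \right)} - 2962509} = \frac{844770 - 452123}{\left(1720 - 1076\right) - 2962509} = \frac{392647}{644 - 2962509} = \frac{392647}{-2961865} = 392647 \left(- \frac{1}{2961865}\right) = - \frac{392647}{2961865}$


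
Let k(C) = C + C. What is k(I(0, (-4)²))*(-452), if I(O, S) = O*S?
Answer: 0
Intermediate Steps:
k(C) = 2*C
k(I(0, (-4)²))*(-452) = (2*(0*(-4)²))*(-452) = (2*(0*16))*(-452) = (2*0)*(-452) = 0*(-452) = 0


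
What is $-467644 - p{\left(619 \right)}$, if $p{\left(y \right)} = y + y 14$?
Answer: $-476929$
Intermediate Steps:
$p{\left(y \right)} = 15 y$ ($p{\left(y \right)} = y + 14 y = 15 y$)
$-467644 - p{\left(619 \right)} = -467644 - 15 \cdot 619 = -467644 - 9285 = -476929$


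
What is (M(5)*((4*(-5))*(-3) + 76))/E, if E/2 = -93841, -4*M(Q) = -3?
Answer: -51/93841 ≈ -0.00054347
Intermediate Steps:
M(Q) = 3/4 (M(Q) = -1/4*(-3) = 3/4)
E = -187682 (E = 2*(-93841) = -187682)
(M(5)*((4*(-5))*(-3) + 76))/E = (3*((4*(-5))*(-3) + 76)/4)/(-187682) = (3*(-20*(-3) + 76)/4)*(-1/187682) = (3*(60 + 76)/4)*(-1/187682) = ((3/4)*136)*(-1/187682) = 102*(-1/187682) = -51/93841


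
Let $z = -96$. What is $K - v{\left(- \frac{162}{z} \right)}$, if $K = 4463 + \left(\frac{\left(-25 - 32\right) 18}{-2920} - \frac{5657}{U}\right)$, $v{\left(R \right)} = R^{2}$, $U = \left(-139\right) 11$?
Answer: $\frac{637799685123}{142869760} \approx 4464.2$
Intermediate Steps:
$U = -1529$
$K = \frac{9971977017}{2232340}$ ($K = 4463 + \left(\frac{\left(-25 - 32\right) 18}{-2920} - \frac{5657}{-1529}\right) = 4463 + \left(\left(-57\right) 18 \left(- \frac{1}{2920}\right) - - \frac{5657}{1529}\right) = 4463 + \left(\left(-1026\right) \left(- \frac{1}{2920}\right) + \frac{5657}{1529}\right) = 4463 + \left(\frac{513}{1460} + \frac{5657}{1529}\right) = 4463 + \frac{9043597}{2232340} = \frac{9971977017}{2232340} \approx 4467.0$)
$K - v{\left(- \frac{162}{z} \right)} = \frac{9971977017}{2232340} - \left(- \frac{162}{-96}\right)^{2} = \frac{9971977017}{2232340} - \left(\left(-162\right) \left(- \frac{1}{96}\right)\right)^{2} = \frac{9971977017}{2232340} - \left(\frac{27}{16}\right)^{2} = \frac{9971977017}{2232340} - \frac{729}{256} = \frac{637799685123}{142869760}$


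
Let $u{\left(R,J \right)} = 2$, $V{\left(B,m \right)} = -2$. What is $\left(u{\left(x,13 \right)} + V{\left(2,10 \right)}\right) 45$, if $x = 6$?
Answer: $0$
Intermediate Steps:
$\left(u{\left(x,13 \right)} + V{\left(2,10 \right)}\right) 45 = \left(2 - 2\right) 45 = 0 \cdot 45 = 0$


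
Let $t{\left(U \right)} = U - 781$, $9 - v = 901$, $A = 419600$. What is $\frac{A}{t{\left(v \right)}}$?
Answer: $- \frac{419600}{1673} \approx -250.81$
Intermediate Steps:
$v = -892$ ($v = 9 - 901 = -892$)
$t{\left(U \right)} = -781 + U$
$\frac{A}{t{\left(v \right)}} = \frac{419600}{-781 - 892} = \frac{419600}{-1673} = 419600 \left(- \frac{1}{1673}\right) = - \frac{419600}{1673}$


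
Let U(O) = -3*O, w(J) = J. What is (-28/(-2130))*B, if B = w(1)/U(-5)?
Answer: 14/15975 ≈ 0.00087637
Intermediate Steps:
B = 1/15 (B = 1/(-3*(-5)) = 1/15 ≈ 0.066667)
(-28/(-2130))*B = -28/(-2130)*(1/15) = -28*(-1/2130)*(1/15) = (14/1065)*(1/15) = 14/15975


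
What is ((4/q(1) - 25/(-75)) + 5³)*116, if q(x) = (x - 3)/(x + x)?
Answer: 42224/3 ≈ 14075.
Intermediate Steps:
q(x) = (-3 + x)/(2*x) (q(x) = (-3 + x)/((2*x)) = (-3 + x)*(1/(2*x)) = (-3 + x)/(2*x))
((4/q(1) - 25/(-75)) + 5³)*116 = ((4/(((½)*(-3 + 1)/1)) - 25/(-75)) + 5³)*116 = ((4/(((½)*1*(-2))) - 25*(-1/75)) + 125)*116 = ((4/(-1) + ⅓) + 125)*116 = ((4*(-1) + ⅓) + 125)*116 = ((-4 + ⅓) + 125)*116 = (-11/3 + 125)*116 = (364/3)*116 = 42224/3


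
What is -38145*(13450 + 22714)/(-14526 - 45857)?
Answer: 1379475780/60383 ≈ 22845.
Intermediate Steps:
-38145*(13450 + 22714)/(-14526 - 45857) = -38145/((-60383/36164)) = -38145/((-60383*1/36164)) = -38145/(-60383/36164) = -38145*(-36164/60383) = 1379475780/60383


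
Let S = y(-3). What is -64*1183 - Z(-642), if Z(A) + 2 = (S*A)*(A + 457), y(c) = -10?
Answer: 1111990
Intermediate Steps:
S = -10
Z(A) = -2 - 10*A*(457 + A) (Z(A) = -2 + (-10*A)*(A + 457) = -2 + (-10*A)*(457 + A) = -2 - 10*A*(457 + A))
-64*1183 - Z(-642) = -64*1183 - (-2 - 4570*(-642) - 10*(-642)**2) = -75712 - (-2 + 2933940 - 10*412164) = -75712 - (-2 + 2933940 - 4121640) = -75712 - 1*(-1187702) = -75712 + 1187702 = 1111990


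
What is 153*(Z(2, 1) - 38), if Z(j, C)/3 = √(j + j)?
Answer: -4896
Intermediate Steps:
Z(j, C) = 3*√2*√j (Z(j, C) = 3*√(j + j) = 3*√(2*j) = 3*(√2*√j) = 3*√2*√j)
153*(Z(2, 1) - 38) = 153*(3*√2*√2 - 38) = 153*(6 - 38) = 153*(-32) = -4896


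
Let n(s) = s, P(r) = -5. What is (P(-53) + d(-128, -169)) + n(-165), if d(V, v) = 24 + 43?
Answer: -103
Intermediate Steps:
d(V, v) = 67
(P(-53) + d(-128, -169)) + n(-165) = (-5 + 67) - 165 = 62 - 165 = -103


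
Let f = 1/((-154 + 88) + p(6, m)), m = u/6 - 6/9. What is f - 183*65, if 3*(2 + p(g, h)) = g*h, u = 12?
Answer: -2331423/196 ≈ -11895.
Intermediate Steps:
m = 4/3 (m = 12/6 - 6/9 = 12*(1/6) - 6*1/9 = 2 - 2/3 = 4/3 ≈ 1.3333)
p(g, h) = -2 + g*h/3 (p(g, h) = -2 + (g*h)/3 = -2 + g*h/3)
f = -3/196 (f = 1/((-154 + 88) + (-2 + (1/3)*6*(4/3))) = 1/(-66 + (-2 + 8/3)) = 1/(-66 + 2/3) = 1/(-196/3) = -3/196 ≈ -0.015306)
f - 183*65 = -3/196 - 183*65 = -3/196 - 11895 = -2331423/196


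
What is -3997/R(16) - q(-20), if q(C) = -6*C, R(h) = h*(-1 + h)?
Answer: -32797/240 ≈ -136.65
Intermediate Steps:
-3997/R(16) - q(-20) = -3997*1/(16*(-1 + 16)) - (-6)*(-20) = -3997/(16*15) - 1*120 = -3997/240 - 120 = -32797/240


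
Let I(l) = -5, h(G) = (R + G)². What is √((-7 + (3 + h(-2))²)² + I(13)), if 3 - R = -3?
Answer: √125311 ≈ 353.99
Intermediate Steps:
R = 6 (R = 3 - 1*(-3) = 3 + 3 = 6)
h(G) = (6 + G)²
√((-7 + (3 + h(-2))²)² + I(13)) = √((-7 + (3 + (6 - 2)²)²)² - 5) = √((-7 + (3 + 4²)²)² - 5) = √((-7 + (3 + 16)²)² - 5) = √((-7 + 19²)² - 5) = √((-7 + 361)² - 5) = √(354² - 5) = √(125316 - 5) = √125311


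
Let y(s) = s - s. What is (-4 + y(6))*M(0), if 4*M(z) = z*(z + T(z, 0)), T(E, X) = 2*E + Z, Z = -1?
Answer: 0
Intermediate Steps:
y(s) = 0
T(E, X) = -1 + 2*E (T(E, X) = 2*E - 1 = -1 + 2*E)
M(z) = z*(-1 + 3*z)/4 (M(z) = (z*(z + (-1 + 2*z)))/4 = (z*(-1 + 3*z))/4 = z*(-1 + 3*z)/4)
(-4 + y(6))*M(0) = (-4 + 0)*((¼)*0*(-1 + 3*0)) = -0*(-1 + 0) = -0*(-1) = -4*0 = 0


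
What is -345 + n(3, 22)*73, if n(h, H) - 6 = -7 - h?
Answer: -637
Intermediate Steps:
n(h, H) = -1 - h (n(h, H) = 6 + (-7 - h) = -1 - h)
-345 + n(3, 22)*73 = -345 + (-1 - 1*3)*73 = -345 + (-1 - 3)*73 = -345 - 4*73 = -345 - 292 = -637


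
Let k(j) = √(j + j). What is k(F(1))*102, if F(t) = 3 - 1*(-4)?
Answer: 102*√14 ≈ 381.65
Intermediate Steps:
F(t) = 7 (F(t) = 3 + 4 = 7)
k(j) = √2*√j (k(j) = √(2*j) = √2*√j)
k(F(1))*102 = (√2*√7)*102 = √14*102 = 102*√14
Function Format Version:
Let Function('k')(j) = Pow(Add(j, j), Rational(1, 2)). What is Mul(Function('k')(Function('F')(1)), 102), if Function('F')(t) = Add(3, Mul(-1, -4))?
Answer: Mul(102, Pow(14, Rational(1, 2))) ≈ 381.65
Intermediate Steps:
Function('F')(t) = 7 (Function('F')(t) = Add(3, 4) = 7)
Function('k')(j) = Mul(Pow(2, Rational(1, 2)), Pow(j, Rational(1, 2))) (Function('k')(j) = Pow(Mul(2, j), Rational(1, 2)) = Mul(Pow(2, Rational(1, 2)), Pow(j, Rational(1, 2))))
Mul(Function('k')(Function('F')(1)), 102) = Mul(Mul(Pow(2, Rational(1, 2)), Pow(7, Rational(1, 2))), 102) = Mul(Pow(14, Rational(1, 2)), 102) = Mul(102, Pow(14, Rational(1, 2)))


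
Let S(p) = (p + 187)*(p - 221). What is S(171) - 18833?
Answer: -36733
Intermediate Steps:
S(p) = (-221 + p)*(187 + p) (S(p) = (187 + p)*(-221 + p) = (-221 + p)*(187 + p))
S(171) - 18833 = (-41327 + 171² - 34*171) - 18833 = (-41327 + 29241 - 5814) - 18833 = -17900 - 18833 = -36733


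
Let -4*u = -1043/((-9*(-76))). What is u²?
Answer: 1087849/7485696 ≈ 0.14532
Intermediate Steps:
u = 1043/2736 (u = -(-1043)/(4*((-9*(-76)))) = -(-1043)/(4*684) = -¼*(-1043/684) = 1043/2736 ≈ 0.38121)
u² = (1043/2736)² = 1087849/7485696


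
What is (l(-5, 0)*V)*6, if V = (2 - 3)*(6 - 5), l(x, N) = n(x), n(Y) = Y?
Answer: 30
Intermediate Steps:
l(x, N) = x
V = -1 (V = -1*1 = -1)
(l(-5, 0)*V)*6 = -5*(-1)*6 = 5*6 = 30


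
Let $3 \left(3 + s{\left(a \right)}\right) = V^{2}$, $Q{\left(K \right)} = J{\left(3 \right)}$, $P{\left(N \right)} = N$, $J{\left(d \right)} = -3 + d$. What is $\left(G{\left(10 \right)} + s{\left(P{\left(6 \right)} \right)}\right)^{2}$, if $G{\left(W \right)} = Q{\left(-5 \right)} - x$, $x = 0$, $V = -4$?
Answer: $\frac{49}{9} \approx 5.4444$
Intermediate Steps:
$Q{\left(K \right)} = 0$ ($Q{\left(K \right)} = -3 + 3 = 0$)
$s{\left(a \right)} = \frac{7}{3}$ ($s{\left(a \right)} = -3 + \frac{\left(-4\right)^{2}}{3} = -3 + \frac{1}{3} \cdot 16 = -3 + \frac{16}{3} = \frac{7}{3}$)
$G{\left(W \right)} = 0$ ($G{\left(W \right)} = 0 - 0 = 0 + 0 = 0$)
$\left(G{\left(10 \right)} + s{\left(P{\left(6 \right)} \right)}\right)^{2} = \left(0 + \frac{7}{3}\right)^{2} = \left(\frac{7}{3}\right)^{2} = \frac{49}{9}$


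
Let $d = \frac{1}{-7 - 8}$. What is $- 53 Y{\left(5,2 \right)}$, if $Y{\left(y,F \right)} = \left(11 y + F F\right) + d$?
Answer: $- \frac{46852}{15} \approx -3123.5$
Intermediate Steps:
$d = - \frac{1}{15}$ ($d = \frac{1}{-15} = - \frac{1}{15} \approx -0.066667$)
$Y{\left(y,F \right)} = - \frac{1}{15} + F^{2} + 11 y$ ($Y{\left(y,F \right)} = \left(11 y + F F\right) - \frac{1}{15} = \left(11 y + F^{2}\right) - \frac{1}{15} = \left(F^{2} + 11 y\right) - \frac{1}{15} = - \frac{1}{15} + F^{2} + 11 y$)
$- 53 Y{\left(5,2 \right)} = - 53 \left(- \frac{1}{15} + 2^{2} + 11 \cdot 5\right) = - 53 \left(- \frac{1}{15} + 4 + 55\right) = \left(-53\right) \frac{884}{15} = - \frac{46852}{15}$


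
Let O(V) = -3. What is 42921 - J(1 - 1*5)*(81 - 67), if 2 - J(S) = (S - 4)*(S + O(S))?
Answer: 43677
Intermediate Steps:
J(S) = 2 - (-4 + S)*(-3 + S) (J(S) = 2 - (S - 4)*(S - 3) = 2 - (-4 + S)*(-3 + S))
42921 - J(1 - 1*5)*(81 - 67) = 42921 - (-10 - (1 - 1*5)² + 7*(1 - 1*5))*(81 - 67) = 42921 - (-10 - (1 - 5)² + 7*(1 - 5))*14 = 42921 - (-10 - 1*(-4)² + 7*(-4))*14 = 42921 - (-10 - 1*16 - 28)*14 = 42921 - (-10 - 16 - 28)*14 = 42921 - (-54)*14 = 42921 - 1*(-756) = 42921 + 756 = 43677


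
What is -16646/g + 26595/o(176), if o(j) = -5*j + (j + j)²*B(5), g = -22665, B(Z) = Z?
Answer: 2180131423/2804295120 ≈ 0.77743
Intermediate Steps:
o(j) = -5*j + 20*j² (o(j) = -5*j + (j + j)²*5 = -5*j + (2*j)²*5 = -5*j + (4*j²)*5 = -5*j + 20*j²)
-16646/g + 26595/o(176) = -16646/(-22665) + 26595/((5*176*(-1 + 4*176))) = -16646*(-1/22665) + 26595/((5*176*(-1 + 704))) = 16646/22665 + 26595/((5*176*703)) = 16646/22665 + 26595/618640 = 16646/22665 + 26595*(1/618640) = 16646/22665 + 5319/123728 = 2180131423/2804295120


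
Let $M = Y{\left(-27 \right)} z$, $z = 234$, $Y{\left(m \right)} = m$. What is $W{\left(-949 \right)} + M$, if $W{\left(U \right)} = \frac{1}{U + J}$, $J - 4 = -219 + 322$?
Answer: $- \frac{5319757}{842} \approx -6318.0$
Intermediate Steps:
$J = 107$ ($J = 4 + \left(-219 + 322\right) = 4 + 103 = 107$)
$W{\left(U \right)} = \frac{1}{107 + U}$ ($W{\left(U \right)} = \frac{1}{U + 107} = \frac{1}{107 + U}$)
$M = -6318$ ($M = \left(-27\right) 234 = -6318$)
$W{\left(-949 \right)} + M = \frac{1}{107 - 949} - 6318 = \frac{1}{-842} - 6318 = - \frac{1}{842} - 6318 = - \frac{5319757}{842}$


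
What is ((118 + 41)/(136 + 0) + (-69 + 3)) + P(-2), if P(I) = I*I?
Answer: -8273/136 ≈ -60.831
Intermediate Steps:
P(I) = I²
((118 + 41)/(136 + 0) + (-69 + 3)) + P(-2) = ((118 + 41)/(136 + 0) + (-69 + 3)) + (-2)² = (159/136 - 66) + 4 = -8817/136 + 4 = -8273/136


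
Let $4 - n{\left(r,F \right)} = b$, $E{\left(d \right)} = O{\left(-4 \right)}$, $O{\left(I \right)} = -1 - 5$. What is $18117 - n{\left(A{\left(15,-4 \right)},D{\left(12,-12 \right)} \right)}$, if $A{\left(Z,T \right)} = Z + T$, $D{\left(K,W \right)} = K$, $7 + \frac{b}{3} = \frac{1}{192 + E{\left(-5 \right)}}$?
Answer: $\frac{1121705}{62} \approx 18092.0$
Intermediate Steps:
$O{\left(I \right)} = -6$ ($O{\left(I \right)} = -1 - 5 = -6$)
$E{\left(d \right)} = -6$
$b = - \frac{1301}{62}$ ($b = -21 + \frac{3}{192 - 6} = -21 + \frac{3}{186} = -21 + 3 \cdot \frac{1}{186} = -21 + \frac{1}{62} = - \frac{1301}{62} \approx -20.984$)
$A{\left(Z,T \right)} = T + Z$
$n{\left(r,F \right)} = \frac{1549}{62}$ ($n{\left(r,F \right)} = 4 - - \frac{1301}{62} = 4 + \frac{1301}{62} = \frac{1549}{62}$)
$18117 - n{\left(A{\left(15,-4 \right)},D{\left(12,-12 \right)} \right)} = 18117 - \frac{1549}{62} = \frac{1121705}{62}$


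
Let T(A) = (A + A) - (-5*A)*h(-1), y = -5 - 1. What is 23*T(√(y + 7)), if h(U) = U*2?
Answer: -184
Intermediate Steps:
y = -6
h(U) = 2*U
T(A) = -8*A (T(A) = (A + A) - (-5*A)*2*(-1) = 2*A - (-5*A)*(-2) = 2*A - 10*A = -8*A)
23*T(√(y + 7)) = 23*(-8*√(-6 + 7)) = 23*(-8*√1) = 23*(-8*1) = 23*(-8) = -184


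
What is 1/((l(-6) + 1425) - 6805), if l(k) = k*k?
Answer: -1/5344 ≈ -0.00018713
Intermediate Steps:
l(k) = k²
1/((l(-6) + 1425) - 6805) = 1/(((-6)² + 1425) - 6805) = 1/((36 + 1425) - 6805) = 1/(1461 - 6805) = 1/(-5344) = -1/5344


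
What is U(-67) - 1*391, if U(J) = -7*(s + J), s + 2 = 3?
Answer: 71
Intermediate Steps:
s = 1 (s = -2 + 3 = 1)
U(J) = -7 - 7*J (U(J) = -7*(1 + J) = -7 - 7*J)
U(-67) - 1*391 = (-7 - 7*(-67)) - 1*391 = (-7 + 469) - 391 = 462 - 391 = 71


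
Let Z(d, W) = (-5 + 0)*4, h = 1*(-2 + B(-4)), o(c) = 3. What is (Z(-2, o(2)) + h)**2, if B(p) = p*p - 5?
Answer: 121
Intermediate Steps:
B(p) = -5 + p**2 (B(p) = p**2 - 5 = -5 + p**2)
h = 9 (h = 1*(-2 + (-5 + (-4)**2)) = 1*(-2 + (-5 + 16)) = 1*(-2 + 11) = 1*9 = 9)
Z(d, W) = -20 (Z(d, W) = -5*4 = -20)
(Z(-2, o(2)) + h)**2 = (-20 + 9)**2 = (-11)**2 = 121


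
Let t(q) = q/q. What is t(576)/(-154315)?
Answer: -1/154315 ≈ -6.4803e-6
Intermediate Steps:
t(q) = 1
t(576)/(-154315) = 1/(-154315) = 1*(-1/154315) = -1/154315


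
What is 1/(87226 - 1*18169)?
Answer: 1/69057 ≈ 1.4481e-5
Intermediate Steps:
1/(87226 - 1*18169) = 1/(87226 - 18169) = 1/69057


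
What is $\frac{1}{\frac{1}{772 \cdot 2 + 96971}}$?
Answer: $98515$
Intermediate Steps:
$\frac{1}{\frac{1}{772 \cdot 2 + 96971}} = \frac{1}{\frac{1}{1544 + 96971}} = \frac{1}{\frac{1}{98515}} = 98515$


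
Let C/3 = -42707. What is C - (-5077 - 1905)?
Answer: -121139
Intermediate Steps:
C = -128121 (C = 3*(-42707) = -128121)
C - (-5077 - 1905) = -128121 - (-5077 - 1905) = -128121 - 1*(-6982) = -128121 + 6982 = -121139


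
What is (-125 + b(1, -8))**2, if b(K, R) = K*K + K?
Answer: 15129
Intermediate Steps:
b(K, R) = K + K**2 (b(K, R) = K**2 + K = K + K**2)
(-125 + b(1, -8))**2 = (-125 + 1*(1 + 1))**2 = (-125 + 1*2)**2 = (-125 + 2)**2 = (-123)**2 = 15129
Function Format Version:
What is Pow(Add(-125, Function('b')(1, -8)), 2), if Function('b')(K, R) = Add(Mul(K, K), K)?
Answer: 15129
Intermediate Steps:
Function('b')(K, R) = Add(K, Pow(K, 2)) (Function('b')(K, R) = Add(Pow(K, 2), K) = Add(K, Pow(K, 2)))
Pow(Add(-125, Function('b')(1, -8)), 2) = Pow(Add(-125, Mul(1, Add(1, 1))), 2) = Pow(Add(-125, Mul(1, 2)), 2) = Pow(Add(-125, 2), 2) = Pow(-123, 2) = 15129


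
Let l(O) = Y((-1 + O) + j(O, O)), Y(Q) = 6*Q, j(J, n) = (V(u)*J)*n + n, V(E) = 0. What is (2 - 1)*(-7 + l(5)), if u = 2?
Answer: 47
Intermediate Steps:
j(J, n) = n (j(J, n) = (0*J)*n + n = 0*n + n = 0 + n = n)
l(O) = -6 + 12*O (l(O) = 6*((-1 + O) + O) = 6*(-1 + 2*O) = -6 + 12*O)
(2 - 1)*(-7 + l(5)) = (2 - 1)*(-7 + (-6 + 12*5)) = 1*(-7 + (-6 + 60)) = 1*(-7 + 54) = 1*47 = 47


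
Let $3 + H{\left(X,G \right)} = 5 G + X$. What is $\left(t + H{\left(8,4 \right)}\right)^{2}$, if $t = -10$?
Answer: $225$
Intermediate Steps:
$H{\left(X,G \right)} = -3 + X + 5 G$ ($H{\left(X,G \right)} = -3 + \left(5 G + X\right) = -3 + \left(X + 5 G\right) = -3 + X + 5 G$)
$\left(t + H{\left(8,4 \right)}\right)^{2} = \left(-10 + \left(-3 + 8 + 5 \cdot 4\right)\right)^{2} = \left(-10 + \left(-3 + 8 + 20\right)\right)^{2} = \left(-10 + 25\right)^{2} = 15^{2} = 225$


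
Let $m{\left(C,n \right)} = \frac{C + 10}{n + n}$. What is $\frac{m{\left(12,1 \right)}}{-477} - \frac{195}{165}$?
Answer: $- \frac{6322}{5247} \approx -1.2049$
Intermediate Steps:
$m{\left(C,n \right)} = \frac{10 + C}{2 n}$
$\frac{m{\left(12,1 \right)}}{-477} - \frac{195}{165} = \frac{\frac{1}{2} \cdot 1^{-1} \left(10 + 12\right)}{-477} - \frac{195}{165} = \frac{1}{2} \cdot 1 \cdot 22 \left(- \frac{1}{477}\right) - \frac{13}{11} = 11 \left(- \frac{1}{477}\right) - \frac{13}{11} = - \frac{11}{477} - \frac{13}{11} = - \frac{6322}{5247}$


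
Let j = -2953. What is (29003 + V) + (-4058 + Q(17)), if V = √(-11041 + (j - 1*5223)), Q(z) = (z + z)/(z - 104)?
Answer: 2170181/87 + I*√19217 ≈ 24945.0 + 138.63*I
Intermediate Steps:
Q(z) = 2*z/(-104 + z) (Q(z) = (2*z)/(-104 + z) = 2*z/(-104 + z))
V = I*√19217 (V = √(-11041 + (-2953 - 1*5223)) = √(-11041 + (-2953 - 5223)) = √(-11041 - 8176) = √(-19217) = I*√19217 ≈ 138.63*I)
(29003 + V) + (-4058 + Q(17)) = (29003 + I*√19217) + (-4058 + 2*17/(-104 + 17)) = (29003 + I*√19217) + (-4058 + 2*17/(-87)) = (29003 + I*√19217) + (-4058 + 2*17*(-1/87)) = (29003 + I*√19217) + (-4058 - 34/87) = (29003 + I*√19217) - 353080/87 = 2170181/87 + I*√19217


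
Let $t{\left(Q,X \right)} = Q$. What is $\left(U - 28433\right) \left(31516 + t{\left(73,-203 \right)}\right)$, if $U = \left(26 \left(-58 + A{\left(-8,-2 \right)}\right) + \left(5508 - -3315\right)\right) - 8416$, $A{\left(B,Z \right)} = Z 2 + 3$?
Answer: $-933770840$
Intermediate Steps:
$A{\left(B,Z \right)} = 3 + 2 Z$ ($A{\left(B,Z \right)} = 2 Z + 3 = 3 + 2 Z$)
$U = -1127$ ($U = \left(26 \left(-58 + \left(3 + 2 \left(-2\right)\right)\right) + \left(5508 - -3315\right)\right) - 8416 = \left(26 \left(-58 + \left(3 - 4\right)\right) + \left(5508 + 3315\right)\right) - 8416 = \left(26 \left(-58 - 1\right) + 8823\right) - 8416 = \left(26 \left(-59\right) + 8823\right) - 8416 = \left(-1534 + 8823\right) - 8416 = 7289 - 8416 = -1127$)
$\left(U - 28433\right) \left(31516 + t{\left(73,-203 \right)}\right) = \left(-1127 - 28433\right) \left(31516 + 73\right) = \left(-29560\right) 31589 = -933770840$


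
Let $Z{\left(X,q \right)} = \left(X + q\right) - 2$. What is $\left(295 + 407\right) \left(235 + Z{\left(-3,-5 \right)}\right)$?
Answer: $157950$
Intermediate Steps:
$Z{\left(X,q \right)} = -2 + X + q$
$\left(295 + 407\right) \left(235 + Z{\left(-3,-5 \right)}\right) = \left(295 + 407\right) \left(235 - 10\right) = 702 \left(235 - 10\right) = 702 \cdot 225 = 157950$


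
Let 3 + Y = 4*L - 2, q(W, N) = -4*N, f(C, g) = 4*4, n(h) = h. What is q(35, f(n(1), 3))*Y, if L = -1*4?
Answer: 1344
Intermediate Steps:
L = -4
f(C, g) = 16
Y = -21 (Y = -3 + (4*(-4) - 2) = -3 + (-16 - 2) = -3 - 18 = -21)
q(35, f(n(1), 3))*Y = -4*16*(-21) = -64*(-21) = 1344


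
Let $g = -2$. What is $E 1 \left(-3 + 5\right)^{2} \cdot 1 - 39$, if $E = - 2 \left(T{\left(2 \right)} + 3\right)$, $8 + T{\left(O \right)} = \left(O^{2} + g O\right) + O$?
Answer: $-15$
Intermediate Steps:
$T{\left(O \right)} = -8 + O^{2} - O$ ($T{\left(O \right)} = -8 + \left(\left(O^{2} - 2 O\right) + O\right) = -8 + \left(O^{2} - O\right) = -8 + O^{2} - O$)
$E = 6$ ($E = - 2 \left(\left(-8 + 2^{2} - 2\right) + 3\right) = - 2 \left(\left(-8 + 4 - 2\right) + 3\right) = - 2 \left(-6 + 3\right) = \left(-2\right) \left(-3\right) = 6$)
$E 1 \left(-3 + 5\right)^{2} \cdot 1 - 39 = 6 \cdot 1 \left(-3 + 5\right)^{2} \cdot 1 - 39 = 6 \cdot 1 \cdot 2^{2} \cdot 1 - 39 = 6 \cdot 1 \cdot 4 \cdot 1 - 39 = 6 \cdot 4 \cdot 1 - 39 = 6 \cdot 4 - 39 = 24 - 39 = -15$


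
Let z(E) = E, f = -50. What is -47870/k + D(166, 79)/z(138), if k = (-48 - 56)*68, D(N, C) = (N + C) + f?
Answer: 665425/81328 ≈ 8.1820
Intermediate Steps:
D(N, C) = -50 + C + N (D(N, C) = (N + C) - 50 = (C + N) - 50 = -50 + C + N)
k = -7072 (k = -104*68 = -7072)
-47870/k + D(166, 79)/z(138) = -47870/(-7072) + (-50 + 79 + 166)/138 = -47870*(-1/7072) + 195*(1/138) = 23935/3536 + 65/46 = 665425/81328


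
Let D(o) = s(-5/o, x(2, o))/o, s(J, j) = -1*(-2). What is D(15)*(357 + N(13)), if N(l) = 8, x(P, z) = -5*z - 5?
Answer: 146/3 ≈ 48.667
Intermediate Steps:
x(P, z) = -5 - 5*z
s(J, j) = 2
D(o) = 2/o
D(15)*(357 + N(13)) = (2/15)*(357 + 8) = (2*(1/15))*365 = (2/15)*365 = 146/3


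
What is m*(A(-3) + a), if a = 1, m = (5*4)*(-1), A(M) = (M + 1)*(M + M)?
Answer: -260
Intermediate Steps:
A(M) = 2*M*(1 + M) (A(M) = (1 + M)*(2*M) = 2*M*(1 + M))
m = -20 (m = 20*(-1) = -20)
m*(A(-3) + a) = -20*(2*(-3)*(1 - 3) + 1) = -20*(2*(-3)*(-2) + 1) = -20*(12 + 1) = -20*13 = -260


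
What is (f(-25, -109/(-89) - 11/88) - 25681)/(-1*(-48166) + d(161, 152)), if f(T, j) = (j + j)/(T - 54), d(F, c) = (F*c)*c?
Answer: -722253227/105968700840 ≈ -0.0068157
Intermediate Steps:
d(F, c) = F*c²
f(T, j) = 2*j/(-54 + T) (f(T, j) = (2*j)/(-54 + T) = 2*j/(-54 + T))
(f(-25, -109/(-89) - 11/88) - 25681)/(-1*(-48166) + d(161, 152)) = (2*(-109/(-89) - 11/88)/(-54 - 25) - 25681)/(-1*(-48166) + 161*152²) = (2*(-109*(-1/89) - 11*1/88)/(-79) - 25681)/(48166 + 161*23104) = (2*(109/89 - ⅛)*(-1/79) - 25681)/(48166 + 3719744) = (2*(783/712)*(-1/79) - 25681)/3767910 = (-783/28124 - 25681)*(1/3767910) = -722253227/28124*1/3767910 = -722253227/105968700840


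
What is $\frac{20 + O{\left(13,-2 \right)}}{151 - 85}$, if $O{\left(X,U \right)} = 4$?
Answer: $\frac{4}{11} \approx 0.36364$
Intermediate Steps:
$\frac{20 + O{\left(13,-2 \right)}}{151 - 85} = \frac{20 + 4}{151 - 85} = \frac{24}{151 - 85} = \frac{24}{66} = 24 \cdot \frac{1}{66} = \frac{4}{11}$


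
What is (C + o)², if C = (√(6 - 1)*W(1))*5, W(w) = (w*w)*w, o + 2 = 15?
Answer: 294 + 130*√5 ≈ 584.69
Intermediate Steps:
o = 13 (o = -2 + 15 = 13)
W(w) = w³ (W(w) = w²*w = w³)
C = 5*√5 (C = (√(6 - 1)*1³)*5 = (√5*1)*5 = √5*5 = 5*√5 ≈ 11.180)
(C + o)² = (5*√5 + 13)² = (13 + 5*√5)²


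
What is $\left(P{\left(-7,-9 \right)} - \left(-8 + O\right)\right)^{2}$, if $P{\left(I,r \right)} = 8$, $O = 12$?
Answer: $16$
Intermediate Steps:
$\left(P{\left(-7,-9 \right)} - \left(-8 + O\right)\right)^{2} = \left(8 + \left(8 - 12\right)\right)^{2} = \left(8 - 4\right)^{2} = 4^{2} = 16$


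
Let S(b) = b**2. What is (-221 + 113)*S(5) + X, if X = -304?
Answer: -3004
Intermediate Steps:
(-221 + 113)*S(5) + X = (-221 + 113)*5**2 - 304 = -108*25 - 304 = -2700 - 304 = -3004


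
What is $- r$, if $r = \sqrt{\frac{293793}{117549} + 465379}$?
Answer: $- \frac{2 \sqrt{178625925288426}}{39183} \approx -682.19$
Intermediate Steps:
$r = \frac{2 \sqrt{178625925288426}}{39183}$ ($r = \sqrt{293793 \cdot \frac{1}{117549} + 465379} = \sqrt{\frac{97931}{39183} + 465379} = \sqrt{\frac{18235043288}{39183}} = \frac{2 \sqrt{178625925288426}}{39183} \approx 682.19$)
$- r = - \frac{2 \sqrt{178625925288426}}{39183}$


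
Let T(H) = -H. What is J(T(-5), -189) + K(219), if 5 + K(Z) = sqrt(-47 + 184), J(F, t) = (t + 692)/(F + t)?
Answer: -1423/184 + sqrt(137) ≈ 3.9710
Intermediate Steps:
J(F, t) = (692 + t)/(F + t)
K(Z) = -5 + sqrt(137) (K(Z) = -5 + sqrt(-47 + 184) = -5 + sqrt(137))
J(T(-5), -189) + K(219) = (692 - 189)/(-1*(-5) - 189) + (-5 + sqrt(137)) = 503/(5 - 189) + (-5 + sqrt(137)) = 503/(-184) + (-5 + sqrt(137)) = -1/184*503 + (-5 + sqrt(137)) = -503/184 + (-5 + sqrt(137)) = -1423/184 + sqrt(137)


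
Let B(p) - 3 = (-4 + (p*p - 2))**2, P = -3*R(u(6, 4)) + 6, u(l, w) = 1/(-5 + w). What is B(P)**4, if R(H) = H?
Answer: 1003266601779456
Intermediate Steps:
P = 9 (P = -3/(-5 + 4) + 6 = -3/(-1) + 6 = -3*(-1) + 6 = 3 + 6 = 9)
B(p) = 3 + (-6 + p**2)**2 (B(p) = 3 + (-4 + (p*p - 2))**2 = 3 + (-4 + (p**2 - 2))**2 = 3 + (-4 + (-2 + p**2))**2 = 3 + (-6 + p**2)**2)
B(P)**4 = (3 + (-6 + 9**2)**2)**4 = (3 + (-6 + 81)**2)**4 = (3 + 75**2)**4 = (3 + 5625)**4 = 5628**4 = 1003266601779456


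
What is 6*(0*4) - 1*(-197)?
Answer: 197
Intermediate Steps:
6*(0*4) - 1*(-197) = 6*0 + 197 = 0 + 197 = 197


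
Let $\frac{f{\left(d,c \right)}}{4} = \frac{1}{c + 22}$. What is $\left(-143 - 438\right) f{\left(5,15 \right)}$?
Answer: $- \frac{2324}{37} \approx -62.811$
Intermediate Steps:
$f{\left(d,c \right)} = \frac{4}{22 + c}$ ($f{\left(d,c \right)} = \frac{4}{c + 22} = \frac{4}{22 + c}$)
$\left(-143 - 438\right) f{\left(5,15 \right)} = \left(-143 - 438\right) \frac{4}{22 + 15} = - 581 \cdot \frac{4}{37} = - 581 \cdot 4 \cdot \frac{1}{37} = \left(-581\right) \frac{4}{37} = - \frac{2324}{37}$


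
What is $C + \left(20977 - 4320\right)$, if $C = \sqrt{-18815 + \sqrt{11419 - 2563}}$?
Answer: $16657 + \sqrt{-18815 + 6 \sqrt{246}} \approx 16657.0 + 136.82 i$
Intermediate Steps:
$C = \sqrt{-18815 + 6 \sqrt{246}}$ ($C = \sqrt{-18815 + \sqrt{8856}} = \sqrt{-18815 + 6 \sqrt{246}} \approx 136.82 i$)
$C + \left(20977 - 4320\right) = \sqrt{-18815 + 6 \sqrt{246}} + \left(20977 - 4320\right) = \sqrt{-18815 + 6 \sqrt{246}} + 16657 = 16657 + \sqrt{-18815 + 6 \sqrt{246}}$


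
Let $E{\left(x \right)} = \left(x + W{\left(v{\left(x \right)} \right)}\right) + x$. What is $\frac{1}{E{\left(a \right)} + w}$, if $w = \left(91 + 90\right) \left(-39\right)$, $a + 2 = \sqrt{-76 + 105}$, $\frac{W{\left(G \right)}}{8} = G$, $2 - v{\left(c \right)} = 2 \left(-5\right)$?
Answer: $- \frac{6967}{48538973} - \frac{2 \sqrt{29}}{48538973} \approx -0.00014376$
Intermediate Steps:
$v{\left(c \right)} = 12$ ($v{\left(c \right)} = 2 - 2 \left(-5\right) = 2 - -10 = 2 + 10 = 12$)
$W{\left(G \right)} = 8 G$
$a = -2 + \sqrt{29}$ ($a = -2 + \sqrt{-76 + 105} = -2 + \sqrt{29} \approx 3.3852$)
$E{\left(x \right)} = 96 + 2 x$ ($E{\left(x \right)} = \left(x + 8 \cdot 12\right) + x = \left(x + 96\right) + x = \left(96 + x\right) + x = 96 + 2 x$)
$w = -7059$ ($w = 181 \left(-39\right) = -7059$)
$\frac{1}{E{\left(a \right)} + w} = \frac{1}{\left(96 + 2 \left(-2 + \sqrt{29}\right)\right) - 7059} = \frac{1}{\left(96 - \left(4 - 2 \sqrt{29}\right)\right) - 7059} = \frac{1}{\left(92 + 2 \sqrt{29}\right) - 7059} = \frac{1}{-6967 + 2 \sqrt{29}}$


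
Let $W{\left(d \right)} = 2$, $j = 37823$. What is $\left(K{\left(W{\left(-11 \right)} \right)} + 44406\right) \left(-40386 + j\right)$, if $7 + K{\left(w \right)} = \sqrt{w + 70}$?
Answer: $-113794637 - 15378 \sqrt{2} \approx -1.1382 \cdot 10^{8}$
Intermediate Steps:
$K{\left(w \right)} = -7 + \sqrt{70 + w}$ ($K{\left(w \right)} = -7 + \sqrt{w + 70} = -7 + \sqrt{70 + w}$)
$\left(K{\left(W{\left(-11 \right)} \right)} + 44406\right) \left(-40386 + j\right) = \left(\left(-7 + \sqrt{70 + 2}\right) + 44406\right) \left(-40386 + 37823\right) = \left(\left(-7 + \sqrt{72}\right) + 44406\right) \left(-2563\right) = \left(\left(-7 + 6 \sqrt{2}\right) + 44406\right) \left(-2563\right) = \left(44399 + 6 \sqrt{2}\right) \left(-2563\right) = -113794637 - 15378 \sqrt{2}$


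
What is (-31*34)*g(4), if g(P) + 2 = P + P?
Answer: -6324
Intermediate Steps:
g(P) = -2 + 2*P (g(P) = -2 + (P + P) = -2 + 2*P)
(-31*34)*g(4) = (-31*34)*(-2 + 2*4) = -1054*(-2 + 8) = -1054*6 = -6324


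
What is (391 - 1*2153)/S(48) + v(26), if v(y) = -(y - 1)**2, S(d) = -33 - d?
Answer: -48863/81 ≈ -603.25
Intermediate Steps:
v(y) = -(-1 + y)**2
(391 - 1*2153)/S(48) + v(26) = (391 - 1*2153)/(-33 - 1*48) - (-1 + 26)**2 = (391 - 2153)/(-33 - 48) - 1*25**2 = -1762/(-81) - 1*625 = -1762*(-1/81) - 625 = 1762/81 - 625 = -48863/81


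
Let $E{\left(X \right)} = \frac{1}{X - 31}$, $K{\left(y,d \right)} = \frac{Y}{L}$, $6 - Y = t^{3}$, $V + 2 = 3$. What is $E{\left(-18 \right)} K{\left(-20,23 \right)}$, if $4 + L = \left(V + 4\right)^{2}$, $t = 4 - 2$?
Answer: $\frac{2}{1029} \approx 0.0019436$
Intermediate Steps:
$V = 1$ ($V = -2 + 3 = 1$)
$t = 2$
$Y = -2$ ($Y = 6 - 2^{3} = 6 - 8 = -2$)
$L = 21$ ($L = -4 + \left(1 + 4\right)^{2} = -4 + 5^{2} = -4 + 25 = 21$)
$K{\left(y,d \right)} = - \frac{2}{21}$
$E{\left(X \right)} = \frac{1}{-31 + X}$
$E{\left(-18 \right)} K{\left(-20,23 \right)} = \frac{1}{-31 - 18} \left(- \frac{2}{21}\right) = \frac{1}{-49} \left(- \frac{2}{21}\right) = \left(- \frac{1}{49}\right) \left(- \frac{2}{21}\right) = \frac{2}{1029}$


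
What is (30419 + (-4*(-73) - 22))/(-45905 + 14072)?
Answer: -30689/31833 ≈ -0.96406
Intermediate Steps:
(30419 + (-4*(-73) - 22))/(-45905 + 14072) = (30419 + (292 - 22))/(-31833) = (30419 + 270)*(-1/31833) = 30689*(-1/31833) = -30689/31833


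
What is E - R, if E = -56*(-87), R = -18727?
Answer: 23599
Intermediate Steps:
E = 4872
E - R = 4872 - 1*(-18727) = 4872 + 18727 = 23599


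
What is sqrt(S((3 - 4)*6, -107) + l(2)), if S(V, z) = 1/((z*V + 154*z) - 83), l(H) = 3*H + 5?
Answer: 2*sqrt(696886063)/15919 ≈ 3.3166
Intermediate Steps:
l(H) = 5 + 3*H
S(V, z) = 1/(-83 + 154*z + V*z) (S(V, z) = 1/((V*z + 154*z) - 83) = 1/((154*z + V*z) - 83) = 1/(-83 + 154*z + V*z))
sqrt(S((3 - 4)*6, -107) + l(2)) = sqrt(1/(-83 + 154*(-107) + ((3 - 4)*6)*(-107)) + (5 + 3*2)) = sqrt(1/(-83 - 16478 - 1*6*(-107)) + (5 + 6)) = sqrt(1/(-83 - 16478 - 6*(-107)) + 11) = sqrt(1/(-83 - 16478 + 642) + 11) = sqrt(1/(-15919) + 11) = sqrt(-1/15919 + 11) = sqrt(175108/15919) = 2*sqrt(696886063)/15919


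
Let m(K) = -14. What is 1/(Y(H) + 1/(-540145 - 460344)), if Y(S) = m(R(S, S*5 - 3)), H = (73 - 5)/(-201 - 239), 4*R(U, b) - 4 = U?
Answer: -1000489/14006847 ≈ -0.071429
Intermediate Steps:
R(U, b) = 1 + U/4
H = -17/110 (H = 68/(-440) = 68*(-1/440) = -17/110 ≈ -0.15455)
Y(S) = -14
1/(Y(H) + 1/(-540145 - 460344)) = 1/(-14 + 1/(-540145 - 460344)) = 1/(-14 + 1/(-1000489)) = 1/(-14 - 1/1000489) = 1/(-14006847/1000489) = -1000489/14006847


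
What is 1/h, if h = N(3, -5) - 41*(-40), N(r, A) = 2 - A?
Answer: 1/1647 ≈ 0.00060716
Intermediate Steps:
h = 1647 (h = (2 - 1*(-5)) - 41*(-40) = (2 + 5) + 1640 = 7 + 1640 = 1647)
1/h = 1/1647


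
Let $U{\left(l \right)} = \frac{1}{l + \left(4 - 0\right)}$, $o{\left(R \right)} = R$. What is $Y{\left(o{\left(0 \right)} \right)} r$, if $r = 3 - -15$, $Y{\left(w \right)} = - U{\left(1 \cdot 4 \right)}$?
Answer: $- \frac{9}{4} \approx -2.25$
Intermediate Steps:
$U{\left(l \right)} = \frac{1}{4 + l}$ ($U{\left(l \right)} = \frac{1}{l + \left(4 + 0\right)} = \frac{1}{l + 4} = \frac{1}{4 + l}$)
$Y{\left(w \right)} = - \frac{1}{8}$ ($Y{\left(w \right)} = - \frac{1}{4 + 1 \cdot 4} = - \frac{1}{4 + 4} = - \frac{1}{8}$)
$r = 18$ ($r = 3 + 15 = 18$)
$Y{\left(o{\left(0 \right)} \right)} r = \left(- \frac{1}{8}\right) 18 = - \frac{9}{4}$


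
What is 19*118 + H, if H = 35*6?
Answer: 2452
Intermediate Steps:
H = 210
19*118 + H = 19*118 + 210 = 2242 + 210 = 2452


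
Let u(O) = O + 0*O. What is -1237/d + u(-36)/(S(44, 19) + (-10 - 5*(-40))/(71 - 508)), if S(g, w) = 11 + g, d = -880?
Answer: 164759/220880 ≈ 0.74592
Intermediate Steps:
u(O) = O (u(O) = O + 0 = O)
-1237/d + u(-36)/(S(44, 19) + (-10 - 5*(-40))/(71 - 508)) = -1237/(-880) - 36/((11 + 44) + (-10 - 5*(-40))/(71 - 508)) = -1237*(-1/880) - 36/(55 + (-10 + 200)/(-437)) = 1237/880 - 36/(55 + 190*(-1/437)) = 1237/880 - 36/(55 - 10/23) = 1237/880 - 36/1255/23 = 1237/880 - 36*23/1255 = 1237/880 - 828/1255 = 164759/220880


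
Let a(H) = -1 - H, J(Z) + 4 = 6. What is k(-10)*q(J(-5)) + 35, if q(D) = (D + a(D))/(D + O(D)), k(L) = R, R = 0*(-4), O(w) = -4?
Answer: 35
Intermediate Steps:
J(Z) = 2 (J(Z) = -4 + 6 = 2)
R = 0
k(L) = 0
q(D) = -1/(-4 + D) (q(D) = (D + (-1 - D))/(D - 4) = -1/(-4 + D))
k(-10)*q(J(-5)) + 35 = 0*(-1/(-4 + 2)) + 35 = 0*(-1/(-2)) + 35 = 0*(-1*(-½)) + 35 = 0*(½) + 35 = 0 + 35 = 35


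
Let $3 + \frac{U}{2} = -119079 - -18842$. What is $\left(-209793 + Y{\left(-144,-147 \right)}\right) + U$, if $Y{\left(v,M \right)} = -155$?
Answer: $-410428$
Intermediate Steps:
$U = -200480$ ($U = -6 + 2 \left(-119079 - -18842\right) = -6 + 2 \left(-119079 + 18842\right) = -6 + 2 \left(-100237\right) = -6 - 200474 = -200480$)
$\left(-209793 + Y{\left(-144,-147 \right)}\right) + U = \left(-209793 - 155\right) - 200480 = -209948 - 200480 = -410428$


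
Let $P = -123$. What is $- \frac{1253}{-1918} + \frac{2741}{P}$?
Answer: $- \frac{729017}{33702} \approx -21.631$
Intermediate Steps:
$- \frac{1253}{-1918} + \frac{2741}{P} = - \frac{1253}{-1918} + \frac{2741}{-123} = \left(-1253\right) \left(- \frac{1}{1918}\right) + 2741 \left(- \frac{1}{123}\right) = \frac{179}{274} - \frac{2741}{123} = - \frac{729017}{33702}$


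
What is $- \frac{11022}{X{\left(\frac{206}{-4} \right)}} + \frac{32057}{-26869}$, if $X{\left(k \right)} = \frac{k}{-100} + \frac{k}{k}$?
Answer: $- \frac{19746578957}{2713769} \approx -7276.4$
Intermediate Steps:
$X{\left(k \right)} = 1 - \frac{k}{100}$ ($X{\left(k \right)} = k \left(- \frac{1}{100}\right) + 1 = - \frac{k}{100} + 1 = 1 - \frac{k}{100}$)
$- \frac{11022}{X{\left(\frac{206}{-4} \right)}} + \frac{32057}{-26869} = - \frac{11022}{1 - \frac{206 \frac{1}{-4}}{100}} + \frac{32057}{-26869} = - \frac{11022}{1 - \frac{206 \left(- \frac{1}{4}\right)}{100}} + 32057 \left(- \frac{1}{26869}\right) = - \frac{11022}{1 - - \frac{103}{200}} - \frac{32057}{26869} = - \frac{11022}{1 + \frac{103}{200}} - \frac{32057}{26869} = - \frac{11022}{\frac{303}{200}} - \frac{32057}{26869} = \left(-11022\right) \frac{200}{303} - \frac{32057}{26869} = - \frac{734800}{101} - \frac{32057}{26869} = - \frac{19746578957}{2713769}$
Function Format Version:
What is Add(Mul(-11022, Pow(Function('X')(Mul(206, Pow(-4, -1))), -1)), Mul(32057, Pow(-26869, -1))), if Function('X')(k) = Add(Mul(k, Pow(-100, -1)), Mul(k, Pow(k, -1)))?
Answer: Rational(-19746578957, 2713769) ≈ -7276.4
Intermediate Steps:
Function('X')(k) = Add(1, Mul(Rational(-1, 100), k)) (Function('X')(k) = Add(Mul(k, Rational(-1, 100)), 1) = Add(Mul(Rational(-1, 100), k), 1) = Add(1, Mul(Rational(-1, 100), k)))
Add(Mul(-11022, Pow(Function('X')(Mul(206, Pow(-4, -1))), -1)), Mul(32057, Pow(-26869, -1))) = Add(Mul(-11022, Pow(Add(1, Mul(Rational(-1, 100), Mul(206, Pow(-4, -1)))), -1)), Mul(32057, Pow(-26869, -1))) = Add(Mul(-11022, Pow(Add(1, Mul(Rational(-1, 100), Mul(206, Rational(-1, 4)))), -1)), Mul(32057, Rational(-1, 26869))) = Add(Mul(-11022, Pow(Add(1, Mul(Rational(-1, 100), Rational(-103, 2))), -1)), Rational(-32057, 26869)) = Add(Mul(-11022, Pow(Add(1, Rational(103, 200)), -1)), Rational(-32057, 26869)) = Add(Mul(-11022, Pow(Rational(303, 200), -1)), Rational(-32057, 26869)) = Add(Mul(-11022, Rational(200, 303)), Rational(-32057, 26869)) = Add(Rational(-734800, 101), Rational(-32057, 26869)) = Rational(-19746578957, 2713769)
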